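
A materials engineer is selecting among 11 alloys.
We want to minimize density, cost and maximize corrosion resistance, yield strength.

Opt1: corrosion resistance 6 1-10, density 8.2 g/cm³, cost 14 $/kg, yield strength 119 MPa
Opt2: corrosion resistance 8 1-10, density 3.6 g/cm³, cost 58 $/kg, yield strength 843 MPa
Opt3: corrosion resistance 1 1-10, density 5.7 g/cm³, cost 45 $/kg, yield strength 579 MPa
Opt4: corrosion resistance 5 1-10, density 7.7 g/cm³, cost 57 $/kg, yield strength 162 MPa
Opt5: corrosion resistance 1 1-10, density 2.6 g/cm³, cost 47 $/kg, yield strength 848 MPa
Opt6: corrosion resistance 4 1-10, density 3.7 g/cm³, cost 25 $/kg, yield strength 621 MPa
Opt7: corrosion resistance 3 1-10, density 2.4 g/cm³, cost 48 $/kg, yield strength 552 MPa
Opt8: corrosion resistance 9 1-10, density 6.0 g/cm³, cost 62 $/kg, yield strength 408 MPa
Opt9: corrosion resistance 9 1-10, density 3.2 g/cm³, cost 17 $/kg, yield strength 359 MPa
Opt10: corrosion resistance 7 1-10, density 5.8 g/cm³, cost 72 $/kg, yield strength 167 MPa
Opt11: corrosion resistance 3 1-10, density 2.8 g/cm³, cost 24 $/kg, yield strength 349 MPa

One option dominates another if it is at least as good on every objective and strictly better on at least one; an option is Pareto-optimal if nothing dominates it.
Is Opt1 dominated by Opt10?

No

Opt10 vs Opt1: Opt10 is worse on cost (72 vs 14), so it does not dominate Opt1.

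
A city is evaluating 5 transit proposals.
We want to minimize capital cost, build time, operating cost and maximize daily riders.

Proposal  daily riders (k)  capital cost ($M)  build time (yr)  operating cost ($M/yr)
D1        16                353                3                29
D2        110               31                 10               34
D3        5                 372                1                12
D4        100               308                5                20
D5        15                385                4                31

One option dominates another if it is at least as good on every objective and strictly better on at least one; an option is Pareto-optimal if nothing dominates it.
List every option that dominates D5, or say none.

D1

D1: daily riders 16≥15, capital cost 353≤385, build time 3≤4, operating cost 29≤31 — dominates D5.
Others (D2, D3, D4) are each worse than D5 on at least one objective.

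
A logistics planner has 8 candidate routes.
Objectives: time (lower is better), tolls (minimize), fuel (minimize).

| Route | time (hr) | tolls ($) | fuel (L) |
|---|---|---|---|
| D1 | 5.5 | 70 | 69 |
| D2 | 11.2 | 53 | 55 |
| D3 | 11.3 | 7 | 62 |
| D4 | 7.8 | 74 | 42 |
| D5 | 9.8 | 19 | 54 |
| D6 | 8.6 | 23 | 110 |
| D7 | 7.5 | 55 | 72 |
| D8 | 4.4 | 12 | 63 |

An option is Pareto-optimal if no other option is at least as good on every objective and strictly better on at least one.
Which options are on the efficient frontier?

D1: dominated by D8 (time 4.4≤5.5, tolls 12≤70, fuel 63≤69).
D2: dominated by D5 (time 9.8≤11.2, tolls 19≤53, fuel 54≤55).
D3: not dominated (best tolls).
D4: not dominated (best fuel).
D5: not dominated.
D6: dominated by D8 (time 4.4≤8.6, tolls 12≤23, fuel 63≤110).
D7: dominated by D8 (time 4.4≤7.5, tolls 12≤55, fuel 63≤72).
D8: not dominated (best time).

D3, D4, D5, D8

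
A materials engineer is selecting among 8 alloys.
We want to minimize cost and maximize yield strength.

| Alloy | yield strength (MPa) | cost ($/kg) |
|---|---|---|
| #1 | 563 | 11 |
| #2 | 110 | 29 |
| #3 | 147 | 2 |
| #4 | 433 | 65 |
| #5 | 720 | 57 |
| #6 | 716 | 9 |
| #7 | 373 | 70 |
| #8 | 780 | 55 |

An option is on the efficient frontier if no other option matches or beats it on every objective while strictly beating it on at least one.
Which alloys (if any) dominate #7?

#1, #4, #5, #6, #8

#1: yield strength 563≥373, cost 11≤70 — dominates #7.
#4: yield strength 433≥373, cost 65≤70 — dominates #7.
#5: yield strength 720≥373, cost 57≤70 — dominates #7.
#6: yield strength 716≥373, cost 9≤70 — dominates #7.
#8: yield strength 780≥373, cost 55≤70 — dominates #7.
Others (#2, #3) are each worse than #7 on at least one objective.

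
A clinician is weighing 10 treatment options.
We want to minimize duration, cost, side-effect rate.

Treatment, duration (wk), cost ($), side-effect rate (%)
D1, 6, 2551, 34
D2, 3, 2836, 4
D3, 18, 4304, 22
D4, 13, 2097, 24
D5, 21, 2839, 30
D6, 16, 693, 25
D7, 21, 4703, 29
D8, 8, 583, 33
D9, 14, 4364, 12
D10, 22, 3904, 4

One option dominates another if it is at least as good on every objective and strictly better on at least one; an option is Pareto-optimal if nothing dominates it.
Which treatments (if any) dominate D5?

D2, D4, D6

D2: duration 3≤21, cost 2836≤2839, side-effect rate 4≤30 — dominates D5.
D4: duration 13≤21, cost 2097≤2839, side-effect rate 24≤30 — dominates D5.
D6: duration 16≤21, cost 693≤2839, side-effect rate 25≤30 — dominates D5.
Others (D1, D3, D7, D8, D9, D10) are each worse than D5 on at least one objective.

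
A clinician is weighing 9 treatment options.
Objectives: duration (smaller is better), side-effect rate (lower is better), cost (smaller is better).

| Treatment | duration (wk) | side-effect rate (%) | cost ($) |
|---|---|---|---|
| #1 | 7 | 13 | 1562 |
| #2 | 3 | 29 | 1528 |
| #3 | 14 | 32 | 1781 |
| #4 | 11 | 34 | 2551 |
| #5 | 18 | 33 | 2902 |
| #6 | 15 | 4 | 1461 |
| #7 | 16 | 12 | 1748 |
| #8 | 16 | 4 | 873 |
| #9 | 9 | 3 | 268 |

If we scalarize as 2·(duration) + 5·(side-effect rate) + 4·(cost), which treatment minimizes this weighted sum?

#9

#1: 2·7 + 5·13 + 4·1562 = 6327
#2: 2·3 + 5·29 + 4·1528 = 6263
#3: 2·14 + 5·32 + 4·1781 = 7312
#4: 2·11 + 5·34 + 4·2551 = 10396
#5: 2·18 + 5·33 + 4·2902 = 11809
#6: 2·15 + 5·4 + 4·1461 = 5894
#7: 2·16 + 5·12 + 4·1748 = 7084
#8: 2·16 + 5·4 + 4·873 = 3544
#9: 2·9 + 5·3 + 4·268 = 1105
Lowest: #9 at 1105.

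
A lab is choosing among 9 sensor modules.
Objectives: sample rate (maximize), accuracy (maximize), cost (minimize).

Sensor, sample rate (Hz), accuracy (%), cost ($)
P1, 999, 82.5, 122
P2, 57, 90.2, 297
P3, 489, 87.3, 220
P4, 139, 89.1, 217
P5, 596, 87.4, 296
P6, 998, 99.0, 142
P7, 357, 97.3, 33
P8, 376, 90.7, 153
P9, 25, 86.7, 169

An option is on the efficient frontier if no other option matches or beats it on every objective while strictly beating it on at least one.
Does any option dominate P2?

P6 vs P2: sample rate 998≥57, accuracy 99.0≥90.2, cost 142≤297 — P6 is at least as good on every objective and strictly better on at least one, so P6 dominates P2.

Yes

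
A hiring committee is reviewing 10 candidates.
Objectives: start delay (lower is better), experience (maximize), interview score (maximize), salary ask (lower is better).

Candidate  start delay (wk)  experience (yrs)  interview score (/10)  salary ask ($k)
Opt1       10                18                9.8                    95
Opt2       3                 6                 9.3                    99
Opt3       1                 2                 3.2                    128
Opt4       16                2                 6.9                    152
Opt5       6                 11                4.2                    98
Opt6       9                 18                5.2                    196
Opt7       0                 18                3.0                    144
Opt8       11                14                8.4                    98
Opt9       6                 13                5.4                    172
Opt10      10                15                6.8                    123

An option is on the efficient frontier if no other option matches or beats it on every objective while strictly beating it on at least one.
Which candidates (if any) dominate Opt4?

Opt1, Opt2, Opt8

Opt1: start delay 10≤16, experience 18≥2, interview score 9.8≥6.9, salary ask 95≤152 — dominates Opt4.
Opt2: start delay 3≤16, experience 6≥2, interview score 9.3≥6.9, salary ask 99≤152 — dominates Opt4.
Opt8: start delay 11≤16, experience 14≥2, interview score 8.4≥6.9, salary ask 98≤152 — dominates Opt4.
Others (Opt3, Opt5, Opt6, Opt7, Opt9, Opt10) are each worse than Opt4 on at least one objective.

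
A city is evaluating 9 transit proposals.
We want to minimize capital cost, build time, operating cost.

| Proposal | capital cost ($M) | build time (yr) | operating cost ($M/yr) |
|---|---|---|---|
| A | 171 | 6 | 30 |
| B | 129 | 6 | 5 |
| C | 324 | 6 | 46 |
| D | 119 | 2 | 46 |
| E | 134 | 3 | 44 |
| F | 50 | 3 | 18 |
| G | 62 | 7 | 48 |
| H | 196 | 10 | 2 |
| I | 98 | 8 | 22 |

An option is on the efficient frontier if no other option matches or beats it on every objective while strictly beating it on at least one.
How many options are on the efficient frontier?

4

A: dominated by B (capital cost 129≤171, build time 6≤6, operating cost 5≤30).
B: not dominated.
C: dominated by A (capital cost 171≤324, build time 6≤6, operating cost 30≤46).
D: not dominated (best build time).
E: dominated by F (capital cost 50≤134, build time 3≤3, operating cost 18≤44).
F: not dominated (best capital cost).
G: dominated by F (capital cost 50≤62, build time 3≤7, operating cost 18≤48).
H: not dominated (best operating cost).
I: dominated by F (capital cost 50≤98, build time 3≤8, operating cost 18≤22).
Pareto-optimal: B, D, F, H → 4.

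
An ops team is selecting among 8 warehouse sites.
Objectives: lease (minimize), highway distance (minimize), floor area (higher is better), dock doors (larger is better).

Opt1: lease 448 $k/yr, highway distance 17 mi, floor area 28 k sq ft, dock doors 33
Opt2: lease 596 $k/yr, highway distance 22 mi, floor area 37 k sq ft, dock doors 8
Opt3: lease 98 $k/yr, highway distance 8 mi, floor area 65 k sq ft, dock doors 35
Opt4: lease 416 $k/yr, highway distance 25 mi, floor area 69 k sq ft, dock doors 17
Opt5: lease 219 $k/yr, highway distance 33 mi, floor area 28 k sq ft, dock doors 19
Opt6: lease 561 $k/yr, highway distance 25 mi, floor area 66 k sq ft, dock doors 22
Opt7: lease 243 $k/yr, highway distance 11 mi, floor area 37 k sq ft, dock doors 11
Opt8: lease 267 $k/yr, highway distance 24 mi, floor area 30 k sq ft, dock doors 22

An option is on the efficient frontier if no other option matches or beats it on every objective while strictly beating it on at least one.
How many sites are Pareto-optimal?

3

Opt1: dominated by Opt3 (lease 98≤448, highway distance 8≤17, floor area 65≥28, dock doors 35≥33).
Opt2: dominated by Opt3 (lease 98≤596, highway distance 8≤22, floor area 65≥37, dock doors 35≥8).
Opt3: not dominated (best lease).
Opt4: not dominated (best floor area).
Opt5: dominated by Opt3 (lease 98≤219, highway distance 8≤33, floor area 65≥28, dock doors 35≥19).
Opt6: not dominated.
Opt7: dominated by Opt3 (lease 98≤243, highway distance 8≤11, floor area 65≥37, dock doors 35≥11).
Opt8: dominated by Opt3 (lease 98≤267, highway distance 8≤24, floor area 65≥30, dock doors 35≥22).
Pareto-optimal: Opt3, Opt4, Opt6 → 3.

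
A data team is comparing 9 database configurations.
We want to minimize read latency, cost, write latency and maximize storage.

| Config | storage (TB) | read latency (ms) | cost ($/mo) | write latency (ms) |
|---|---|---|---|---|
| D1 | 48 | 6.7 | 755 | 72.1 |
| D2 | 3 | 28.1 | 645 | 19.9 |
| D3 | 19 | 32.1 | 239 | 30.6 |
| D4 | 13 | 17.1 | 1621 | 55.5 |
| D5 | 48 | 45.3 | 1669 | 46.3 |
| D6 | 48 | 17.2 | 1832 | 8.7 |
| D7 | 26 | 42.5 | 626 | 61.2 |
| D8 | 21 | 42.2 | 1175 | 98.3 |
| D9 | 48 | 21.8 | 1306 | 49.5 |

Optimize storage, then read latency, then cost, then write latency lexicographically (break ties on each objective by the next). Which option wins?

D1

First maximize storage: best is 48, kept {D1, D5, D6, D9}.
Then minimize read latency: best is 6.7, kept {D1}.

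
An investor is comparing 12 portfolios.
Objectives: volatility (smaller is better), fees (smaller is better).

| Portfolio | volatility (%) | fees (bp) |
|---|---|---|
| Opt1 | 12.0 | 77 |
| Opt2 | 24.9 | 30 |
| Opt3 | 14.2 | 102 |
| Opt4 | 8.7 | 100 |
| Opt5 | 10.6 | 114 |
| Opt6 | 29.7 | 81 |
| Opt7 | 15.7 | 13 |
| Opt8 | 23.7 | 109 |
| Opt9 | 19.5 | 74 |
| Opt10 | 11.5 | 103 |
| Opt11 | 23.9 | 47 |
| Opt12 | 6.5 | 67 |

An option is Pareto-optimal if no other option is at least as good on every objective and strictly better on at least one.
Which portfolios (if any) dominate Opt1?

Opt12: volatility 6.5≤12.0, fees 67≤77 — dominates Opt1.
Others (Opt2, Opt3, Opt4, Opt5, Opt6, Opt7, Opt8, Opt9, Opt10, Opt11) are each worse than Opt1 on at least one objective.

Opt12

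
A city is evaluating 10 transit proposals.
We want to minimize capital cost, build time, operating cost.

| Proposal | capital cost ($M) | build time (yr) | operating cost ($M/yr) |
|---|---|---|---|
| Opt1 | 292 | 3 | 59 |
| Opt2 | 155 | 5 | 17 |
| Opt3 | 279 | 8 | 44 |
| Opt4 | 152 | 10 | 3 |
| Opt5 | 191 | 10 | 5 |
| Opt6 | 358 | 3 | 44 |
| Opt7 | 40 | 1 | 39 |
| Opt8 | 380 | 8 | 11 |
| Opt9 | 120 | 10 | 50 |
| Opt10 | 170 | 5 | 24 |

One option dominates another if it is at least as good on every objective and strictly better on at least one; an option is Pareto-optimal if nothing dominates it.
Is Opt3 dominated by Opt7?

Opt7 vs Opt3: capital cost 40≤279, build time 1≤8, operating cost 39≤44 — Opt7 is at least as good on every objective with at least one strict improvement.

Yes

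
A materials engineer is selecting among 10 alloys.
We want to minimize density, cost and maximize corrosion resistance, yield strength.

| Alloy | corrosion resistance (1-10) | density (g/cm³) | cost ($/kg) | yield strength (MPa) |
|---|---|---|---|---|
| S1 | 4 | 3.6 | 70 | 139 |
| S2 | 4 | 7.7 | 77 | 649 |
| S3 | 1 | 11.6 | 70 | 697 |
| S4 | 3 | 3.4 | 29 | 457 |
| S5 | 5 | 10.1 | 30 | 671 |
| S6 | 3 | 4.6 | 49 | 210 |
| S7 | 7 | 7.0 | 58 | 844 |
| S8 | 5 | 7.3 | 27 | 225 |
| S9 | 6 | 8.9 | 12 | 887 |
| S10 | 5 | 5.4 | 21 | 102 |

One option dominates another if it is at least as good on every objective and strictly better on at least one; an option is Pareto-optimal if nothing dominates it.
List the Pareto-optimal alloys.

S1, S4, S7, S8, S9, S10

S1: not dominated.
S2: dominated by S7 (corrosion resistance 7≥4, density 7.0≤7.7, cost 58≤77, yield strength 844≥649).
S3: dominated by S7 (corrosion resistance 7≥1, density 7.0≤11.6, cost 58≤70, yield strength 844≥697).
S4: not dominated (best density).
S5: dominated by S9 (corrosion resistance 6≥5, density 8.9≤10.1, cost 12≤30, yield strength 887≥671).
S6: dominated by S4 (corrosion resistance 3≥3, density 3.4≤4.6, cost 29≤49, yield strength 457≥210).
S7: not dominated (best corrosion resistance).
S8: not dominated.
S9: not dominated (best cost).
S10: not dominated.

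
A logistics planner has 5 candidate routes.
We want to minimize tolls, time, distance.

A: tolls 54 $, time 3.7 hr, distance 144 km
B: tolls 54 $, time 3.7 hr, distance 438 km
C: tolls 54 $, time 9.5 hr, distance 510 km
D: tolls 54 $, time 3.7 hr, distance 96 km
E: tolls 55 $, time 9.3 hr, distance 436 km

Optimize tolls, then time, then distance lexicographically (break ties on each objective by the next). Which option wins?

D

First minimize tolls: best is 54, kept {A, B, C, D}.
Then minimize time: best is 3.7, kept {A, B, D}.
Then minimize distance: best is 96, kept {D}.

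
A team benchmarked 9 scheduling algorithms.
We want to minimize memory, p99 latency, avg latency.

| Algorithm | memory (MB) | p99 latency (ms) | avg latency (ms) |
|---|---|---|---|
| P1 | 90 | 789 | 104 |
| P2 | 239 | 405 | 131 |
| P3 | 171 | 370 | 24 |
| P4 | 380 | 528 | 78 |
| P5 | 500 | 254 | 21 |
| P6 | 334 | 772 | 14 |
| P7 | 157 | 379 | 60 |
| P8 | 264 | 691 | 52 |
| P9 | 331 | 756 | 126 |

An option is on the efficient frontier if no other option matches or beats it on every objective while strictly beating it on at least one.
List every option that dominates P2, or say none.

P3, P7

P3: memory 171≤239, p99 latency 370≤405, avg latency 24≤131 — dominates P2.
P7: memory 157≤239, p99 latency 379≤405, avg latency 60≤131 — dominates P2.
Others (P1, P4, P5, P6, P8, P9) are each worse than P2 on at least one objective.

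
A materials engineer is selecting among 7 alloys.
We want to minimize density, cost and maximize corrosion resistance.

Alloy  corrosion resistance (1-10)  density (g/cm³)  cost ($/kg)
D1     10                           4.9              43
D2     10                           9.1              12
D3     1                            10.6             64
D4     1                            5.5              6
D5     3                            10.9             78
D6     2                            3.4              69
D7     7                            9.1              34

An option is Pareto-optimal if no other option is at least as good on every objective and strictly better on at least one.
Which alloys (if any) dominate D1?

D2: worse on density (9.1 vs 4.9).
D3: worse on corrosion resistance (1 vs 10).
D4: worse on corrosion resistance (1 vs 10).
D5: worse on corrosion resistance (3 vs 10).
D6: worse on corrosion resistance (2 vs 10).
D7: worse on corrosion resistance (7 vs 10).
No option dominates D1.

none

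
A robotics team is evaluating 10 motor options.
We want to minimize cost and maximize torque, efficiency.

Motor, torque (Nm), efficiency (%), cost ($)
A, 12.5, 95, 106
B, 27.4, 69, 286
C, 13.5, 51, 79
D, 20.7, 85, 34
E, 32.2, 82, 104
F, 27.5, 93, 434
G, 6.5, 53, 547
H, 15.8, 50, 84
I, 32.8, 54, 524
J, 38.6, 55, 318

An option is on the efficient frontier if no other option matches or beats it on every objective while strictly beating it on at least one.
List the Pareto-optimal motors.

A, D, E, F, J

A: not dominated (best efficiency).
B: dominated by E (torque 32.2≥27.4, efficiency 82≥69, cost 104≤286).
C: dominated by D (torque 20.7≥13.5, efficiency 85≥51, cost 34≤79).
D: not dominated (best cost).
E: not dominated.
F: not dominated.
G: dominated by A (torque 12.5≥6.5, efficiency 95≥53, cost 106≤547).
H: dominated by D (torque 20.7≥15.8, efficiency 85≥50, cost 34≤84).
I: dominated by J (torque 38.6≥32.8, efficiency 55≥54, cost 318≤524).
J: not dominated (best torque).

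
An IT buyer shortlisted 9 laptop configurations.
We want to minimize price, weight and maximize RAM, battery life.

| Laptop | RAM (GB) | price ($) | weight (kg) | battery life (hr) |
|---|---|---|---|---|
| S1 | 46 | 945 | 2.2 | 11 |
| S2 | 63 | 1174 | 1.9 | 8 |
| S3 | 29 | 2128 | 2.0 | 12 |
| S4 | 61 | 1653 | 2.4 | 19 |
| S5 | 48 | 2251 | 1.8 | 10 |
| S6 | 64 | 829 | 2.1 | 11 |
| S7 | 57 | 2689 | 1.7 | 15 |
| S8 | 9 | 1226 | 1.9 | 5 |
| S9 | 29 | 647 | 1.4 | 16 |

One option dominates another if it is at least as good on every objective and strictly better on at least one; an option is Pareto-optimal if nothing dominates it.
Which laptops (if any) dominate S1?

S6

S6: RAM 64≥46, price 829≤945, weight 2.1≤2.2, battery life 11≥11 — dominates S1.
Others (S2, S3, S4, S5, S7, S8, S9) are each worse than S1 on at least one objective.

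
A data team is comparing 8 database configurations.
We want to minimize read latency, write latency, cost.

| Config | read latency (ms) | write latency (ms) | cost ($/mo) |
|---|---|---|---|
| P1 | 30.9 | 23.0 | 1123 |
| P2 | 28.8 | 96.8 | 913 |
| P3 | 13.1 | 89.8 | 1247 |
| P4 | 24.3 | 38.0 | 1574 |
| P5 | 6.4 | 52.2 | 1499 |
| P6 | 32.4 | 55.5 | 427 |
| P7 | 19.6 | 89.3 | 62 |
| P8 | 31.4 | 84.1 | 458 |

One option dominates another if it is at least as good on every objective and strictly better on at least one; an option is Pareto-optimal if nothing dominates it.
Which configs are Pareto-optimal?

P1: not dominated (best write latency).
P2: dominated by P7 (read latency 19.6≤28.8, write latency 89.3≤96.8, cost 62≤913).
P3: not dominated.
P4: not dominated.
P5: not dominated (best read latency).
P6: not dominated.
P7: not dominated (best cost).
P8: not dominated.

P1, P3, P4, P5, P6, P7, P8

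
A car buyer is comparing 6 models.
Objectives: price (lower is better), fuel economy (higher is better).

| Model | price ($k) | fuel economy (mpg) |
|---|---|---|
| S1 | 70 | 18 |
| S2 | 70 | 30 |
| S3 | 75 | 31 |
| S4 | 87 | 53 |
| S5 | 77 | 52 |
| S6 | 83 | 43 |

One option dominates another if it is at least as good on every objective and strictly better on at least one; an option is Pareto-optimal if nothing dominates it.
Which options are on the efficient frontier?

S2, S3, S4, S5

S1: dominated by S2 (price 70≤70, fuel economy 30≥18).
S2: not dominated.
S3: not dominated.
S4: not dominated (best fuel economy).
S5: not dominated.
S6: dominated by S5 (price 77≤83, fuel economy 52≥43).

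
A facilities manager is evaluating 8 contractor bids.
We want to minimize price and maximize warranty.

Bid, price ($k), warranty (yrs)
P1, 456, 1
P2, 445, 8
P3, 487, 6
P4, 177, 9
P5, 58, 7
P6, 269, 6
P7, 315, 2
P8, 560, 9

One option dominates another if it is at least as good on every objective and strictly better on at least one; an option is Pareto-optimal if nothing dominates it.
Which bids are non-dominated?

P4, P5

P1: dominated by P2 (price 445≤456, warranty 8≥1).
P2: dominated by P4 (price 177≤445, warranty 9≥8).
P3: dominated by P2 (price 445≤487, warranty 8≥6).
P4: not dominated.
P5: not dominated (best price).
P6: dominated by P4 (price 177≤269, warranty 9≥6).
P7: dominated by P4 (price 177≤315, warranty 9≥2).
P8: dominated by P4 (price 177≤560, warranty 9≥9).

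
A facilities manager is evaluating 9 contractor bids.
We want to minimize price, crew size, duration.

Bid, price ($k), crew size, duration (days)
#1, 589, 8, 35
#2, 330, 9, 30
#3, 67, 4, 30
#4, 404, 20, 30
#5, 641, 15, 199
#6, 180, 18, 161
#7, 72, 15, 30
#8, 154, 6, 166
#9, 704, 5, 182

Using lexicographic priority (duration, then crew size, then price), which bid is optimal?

First minimize duration: best is 30, kept {#2, #3, #4, #7}.
Then minimize crew size: best is 4, kept {#3}.

#3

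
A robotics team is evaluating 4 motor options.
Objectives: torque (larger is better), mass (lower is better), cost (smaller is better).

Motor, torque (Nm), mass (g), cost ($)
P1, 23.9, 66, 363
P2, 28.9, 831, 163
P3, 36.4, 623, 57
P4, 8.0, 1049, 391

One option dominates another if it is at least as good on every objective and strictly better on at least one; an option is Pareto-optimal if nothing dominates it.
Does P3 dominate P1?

No

P3 vs P1: P3 is worse on mass (623 vs 66), so it does not dominate P1.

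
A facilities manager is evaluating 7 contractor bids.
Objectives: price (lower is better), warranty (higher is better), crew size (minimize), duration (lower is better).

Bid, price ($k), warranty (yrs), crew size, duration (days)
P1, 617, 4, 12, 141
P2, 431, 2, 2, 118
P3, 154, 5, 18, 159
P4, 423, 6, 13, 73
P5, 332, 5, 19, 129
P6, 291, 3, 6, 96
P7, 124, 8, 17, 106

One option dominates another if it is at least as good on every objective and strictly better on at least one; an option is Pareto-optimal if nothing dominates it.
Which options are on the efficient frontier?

P1: not dominated.
P2: not dominated (best crew size).
P3: dominated by P7 (price 124≤154, warranty 8≥5, crew size 17≤18, duration 106≤159).
P4: not dominated (best duration).
P5: dominated by P7 (price 124≤332, warranty 8≥5, crew size 17≤19, duration 106≤129).
P6: not dominated.
P7: not dominated (best price).

P1, P2, P4, P6, P7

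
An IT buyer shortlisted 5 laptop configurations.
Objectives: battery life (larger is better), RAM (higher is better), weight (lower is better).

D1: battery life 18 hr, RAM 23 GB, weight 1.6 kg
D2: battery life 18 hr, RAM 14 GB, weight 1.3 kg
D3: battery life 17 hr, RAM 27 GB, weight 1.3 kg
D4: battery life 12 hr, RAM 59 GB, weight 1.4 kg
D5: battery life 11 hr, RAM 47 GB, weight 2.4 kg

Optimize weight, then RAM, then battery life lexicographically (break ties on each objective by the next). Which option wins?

First minimize weight: best is 1.3, kept {D2, D3}.
Then maximize RAM: best is 27, kept {D3}.

D3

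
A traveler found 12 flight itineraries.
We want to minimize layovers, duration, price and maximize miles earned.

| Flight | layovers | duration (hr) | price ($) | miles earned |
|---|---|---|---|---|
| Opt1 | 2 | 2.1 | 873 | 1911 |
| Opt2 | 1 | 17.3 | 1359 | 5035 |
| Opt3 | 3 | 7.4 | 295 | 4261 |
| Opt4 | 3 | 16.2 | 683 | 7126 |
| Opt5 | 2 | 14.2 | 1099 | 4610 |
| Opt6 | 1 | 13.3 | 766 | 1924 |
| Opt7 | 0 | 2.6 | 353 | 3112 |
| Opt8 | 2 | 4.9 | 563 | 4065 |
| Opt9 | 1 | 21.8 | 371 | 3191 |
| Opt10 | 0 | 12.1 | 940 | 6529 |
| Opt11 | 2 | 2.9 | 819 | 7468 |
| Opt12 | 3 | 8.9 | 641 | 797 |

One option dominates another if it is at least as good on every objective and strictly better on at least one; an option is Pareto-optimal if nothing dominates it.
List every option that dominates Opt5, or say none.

Opt10, Opt11

Opt10: layovers 0≤2, duration 12.1≤14.2, price 940≤1099, miles earned 6529≥4610 — dominates Opt5.
Opt11: layovers 2≤2, duration 2.9≤14.2, price 819≤1099, miles earned 7468≥4610 — dominates Opt5.
Others (Opt1, Opt2, Opt3, Opt4, Opt6, Opt7, Opt8, Opt9, Opt12) are each worse than Opt5 on at least one objective.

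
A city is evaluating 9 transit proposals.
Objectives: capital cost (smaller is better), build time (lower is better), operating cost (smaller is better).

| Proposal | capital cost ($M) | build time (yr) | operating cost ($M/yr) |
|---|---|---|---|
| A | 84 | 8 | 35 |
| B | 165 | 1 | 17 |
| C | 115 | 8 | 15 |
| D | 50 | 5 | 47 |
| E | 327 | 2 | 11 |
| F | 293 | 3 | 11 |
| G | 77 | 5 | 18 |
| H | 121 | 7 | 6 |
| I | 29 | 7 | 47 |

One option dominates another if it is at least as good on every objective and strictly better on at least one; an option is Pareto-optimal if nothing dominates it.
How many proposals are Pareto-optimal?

8

A: dominated by G (capital cost 77≤84, build time 5≤8, operating cost 18≤35).
B: not dominated (best build time).
C: not dominated.
D: not dominated.
E: not dominated.
F: not dominated.
G: not dominated.
H: not dominated (best operating cost).
I: not dominated (best capital cost).
Pareto-optimal: B, C, D, E, F, G, H, I → 8.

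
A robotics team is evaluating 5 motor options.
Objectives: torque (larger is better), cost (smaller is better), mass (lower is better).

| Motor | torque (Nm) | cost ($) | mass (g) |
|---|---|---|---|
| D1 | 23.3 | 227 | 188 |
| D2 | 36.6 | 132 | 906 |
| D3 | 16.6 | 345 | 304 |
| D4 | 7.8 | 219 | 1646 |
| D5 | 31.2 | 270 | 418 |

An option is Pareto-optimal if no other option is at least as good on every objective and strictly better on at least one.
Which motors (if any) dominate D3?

D1

D1: torque 23.3≥16.6, cost 227≤345, mass 188≤304 — dominates D3.
Others (D2, D4, D5) are each worse than D3 on at least one objective.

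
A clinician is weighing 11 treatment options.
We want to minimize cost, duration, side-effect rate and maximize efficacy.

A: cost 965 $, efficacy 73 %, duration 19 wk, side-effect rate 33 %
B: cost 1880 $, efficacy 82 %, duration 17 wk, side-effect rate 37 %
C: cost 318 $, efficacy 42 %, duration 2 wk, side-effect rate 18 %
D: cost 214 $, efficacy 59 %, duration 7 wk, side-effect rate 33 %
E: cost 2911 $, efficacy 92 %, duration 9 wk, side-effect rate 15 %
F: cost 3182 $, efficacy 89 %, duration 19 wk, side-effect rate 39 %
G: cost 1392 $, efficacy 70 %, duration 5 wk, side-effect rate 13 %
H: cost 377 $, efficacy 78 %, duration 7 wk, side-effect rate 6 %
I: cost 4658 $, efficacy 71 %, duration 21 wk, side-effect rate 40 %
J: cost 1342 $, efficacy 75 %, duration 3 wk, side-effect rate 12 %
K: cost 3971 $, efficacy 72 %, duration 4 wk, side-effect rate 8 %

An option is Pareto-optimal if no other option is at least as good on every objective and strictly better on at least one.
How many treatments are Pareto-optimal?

A: dominated by H (cost 377≤965, efficacy 78≥73, duration 7≤19, side-effect rate 6≤33).
B: not dominated.
C: not dominated (best duration).
D: not dominated (best cost).
E: not dominated (best efficacy).
F: dominated by E (cost 2911≤3182, efficacy 92≥89, duration 9≤19, side-effect rate 15≤39).
G: dominated by J (cost 1342≤1392, efficacy 75≥70, duration 3≤5, side-effect rate 12≤13).
H: not dominated (best side-effect rate).
I: dominated by A (cost 965≤4658, efficacy 73≥71, duration 19≤21, side-effect rate 33≤40).
J: not dominated.
K: not dominated.
Pareto-optimal: B, C, D, E, H, J, K → 7.

7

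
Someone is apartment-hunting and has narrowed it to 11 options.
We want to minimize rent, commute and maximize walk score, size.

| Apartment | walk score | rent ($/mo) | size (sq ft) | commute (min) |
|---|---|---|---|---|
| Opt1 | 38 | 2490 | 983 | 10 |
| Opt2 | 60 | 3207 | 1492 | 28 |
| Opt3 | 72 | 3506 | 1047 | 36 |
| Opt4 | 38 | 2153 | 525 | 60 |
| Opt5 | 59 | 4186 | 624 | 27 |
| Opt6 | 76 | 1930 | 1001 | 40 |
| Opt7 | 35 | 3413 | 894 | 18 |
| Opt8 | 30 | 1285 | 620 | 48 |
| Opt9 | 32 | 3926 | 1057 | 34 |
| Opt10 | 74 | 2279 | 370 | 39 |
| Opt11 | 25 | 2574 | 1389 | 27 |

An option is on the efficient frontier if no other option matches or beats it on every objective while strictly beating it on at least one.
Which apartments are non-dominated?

Opt1, Opt2, Opt3, Opt5, Opt6, Opt8, Opt10, Opt11

Opt1: not dominated (best commute).
Opt2: not dominated (best size).
Opt3: not dominated.
Opt4: dominated by Opt6 (walk score 76≥38, rent 1930≤2153, size 1001≥525, commute 40≤60).
Opt5: not dominated.
Opt6: not dominated (best walk score).
Opt7: dominated by Opt1 (walk score 38≥35, rent 2490≤3413, size 983≥894, commute 10≤18).
Opt8: not dominated (best rent).
Opt9: dominated by Opt2 (walk score 60≥32, rent 3207≤3926, size 1492≥1057, commute 28≤34).
Opt10: not dominated.
Opt11: not dominated.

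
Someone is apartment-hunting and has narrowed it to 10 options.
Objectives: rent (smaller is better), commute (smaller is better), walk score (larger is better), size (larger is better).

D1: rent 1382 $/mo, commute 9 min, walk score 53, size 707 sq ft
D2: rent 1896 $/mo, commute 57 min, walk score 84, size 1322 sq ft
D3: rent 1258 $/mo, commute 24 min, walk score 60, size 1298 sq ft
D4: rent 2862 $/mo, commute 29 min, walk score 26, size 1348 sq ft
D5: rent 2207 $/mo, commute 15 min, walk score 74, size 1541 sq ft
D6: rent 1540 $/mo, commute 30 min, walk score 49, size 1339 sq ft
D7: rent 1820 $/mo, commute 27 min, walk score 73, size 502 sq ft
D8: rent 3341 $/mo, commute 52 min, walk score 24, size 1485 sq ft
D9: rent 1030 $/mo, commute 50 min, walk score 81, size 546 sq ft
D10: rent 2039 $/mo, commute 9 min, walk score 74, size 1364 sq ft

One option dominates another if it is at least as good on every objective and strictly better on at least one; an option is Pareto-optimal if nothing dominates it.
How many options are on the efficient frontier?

D1: not dominated.
D2: not dominated (best walk score).
D3: not dominated.
D4: dominated by D5 (rent 2207≤2862, commute 15≤29, walk score 74≥26, size 1541≥1348).
D5: not dominated (best size).
D6: not dominated.
D7: not dominated.
D8: dominated by D5 (rent 2207≤3341, commute 15≤52, walk score 74≥24, size 1541≥1485).
D9: not dominated (best rent).
D10: not dominated.
Pareto-optimal: D1, D2, D3, D5, D6, D7, D9, D10 → 8.

8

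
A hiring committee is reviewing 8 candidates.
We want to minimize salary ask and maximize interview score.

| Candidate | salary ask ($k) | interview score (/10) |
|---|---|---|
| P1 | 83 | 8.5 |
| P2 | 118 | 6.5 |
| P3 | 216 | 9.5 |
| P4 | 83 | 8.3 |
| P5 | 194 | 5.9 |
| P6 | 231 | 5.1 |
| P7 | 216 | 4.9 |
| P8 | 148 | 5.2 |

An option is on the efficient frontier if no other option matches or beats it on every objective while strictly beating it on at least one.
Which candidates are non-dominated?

P1: not dominated.
P2: dominated by P1 (salary ask 83≤118, interview score 8.5≥6.5).
P3: not dominated (best interview score).
P4: dominated by P1 (salary ask 83≤83, interview score 8.5≥8.3).
P5: dominated by P1 (salary ask 83≤194, interview score 8.5≥5.9).
P6: dominated by P1 (salary ask 83≤231, interview score 8.5≥5.1).
P7: dominated by P1 (salary ask 83≤216, interview score 8.5≥4.9).
P8: dominated by P1 (salary ask 83≤148, interview score 8.5≥5.2).

P1, P3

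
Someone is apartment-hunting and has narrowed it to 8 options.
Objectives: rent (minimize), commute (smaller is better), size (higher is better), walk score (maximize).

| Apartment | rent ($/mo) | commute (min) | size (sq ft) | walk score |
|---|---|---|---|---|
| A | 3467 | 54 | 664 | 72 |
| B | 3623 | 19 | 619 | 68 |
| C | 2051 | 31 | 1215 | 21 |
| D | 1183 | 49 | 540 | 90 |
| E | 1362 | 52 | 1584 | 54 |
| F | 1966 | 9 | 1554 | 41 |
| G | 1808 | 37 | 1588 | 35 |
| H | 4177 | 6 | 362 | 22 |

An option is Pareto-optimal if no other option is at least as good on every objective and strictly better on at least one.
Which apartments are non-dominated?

A: not dominated.
B: not dominated.
C: dominated by F (rent 1966≤2051, commute 9≤31, size 1554≥1215, walk score 41≥21).
D: not dominated (best rent).
E: not dominated.
F: not dominated.
G: not dominated (best size).
H: not dominated (best commute).

A, B, D, E, F, G, H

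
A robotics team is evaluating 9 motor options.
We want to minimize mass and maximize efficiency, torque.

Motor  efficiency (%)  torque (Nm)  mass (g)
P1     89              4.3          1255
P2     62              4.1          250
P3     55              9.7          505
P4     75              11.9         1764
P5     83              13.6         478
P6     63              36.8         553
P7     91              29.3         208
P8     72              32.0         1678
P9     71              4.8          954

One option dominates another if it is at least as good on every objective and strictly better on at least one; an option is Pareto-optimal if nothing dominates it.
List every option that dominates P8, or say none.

none

P1: worse on torque (4.3 vs 32.0).
P2: worse on efficiency (62 vs 72).
P3: worse on efficiency (55 vs 72).
P4: worse on torque (11.9 vs 32.0).
P5: worse on torque (13.6 vs 32.0).
P6: worse on efficiency (63 vs 72).
P7: worse on torque (29.3 vs 32.0).
P9: worse on efficiency (71 vs 72).
No option dominates P8.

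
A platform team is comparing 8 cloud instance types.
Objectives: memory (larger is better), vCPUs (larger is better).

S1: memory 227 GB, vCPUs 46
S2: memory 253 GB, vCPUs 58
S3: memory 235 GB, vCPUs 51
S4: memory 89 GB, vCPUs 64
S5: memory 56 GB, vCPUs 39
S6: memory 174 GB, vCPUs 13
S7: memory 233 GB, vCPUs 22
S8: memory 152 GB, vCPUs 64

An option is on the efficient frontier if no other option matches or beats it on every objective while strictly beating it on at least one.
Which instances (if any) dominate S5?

S1, S2, S3, S4, S8

S1: memory 227≥56, vCPUs 46≥39 — dominates S5.
S2: memory 253≥56, vCPUs 58≥39 — dominates S5.
S3: memory 235≥56, vCPUs 51≥39 — dominates S5.
S4: memory 89≥56, vCPUs 64≥39 — dominates S5.
S8: memory 152≥56, vCPUs 64≥39 — dominates S5.
Others (S6, S7) are each worse than S5 on at least one objective.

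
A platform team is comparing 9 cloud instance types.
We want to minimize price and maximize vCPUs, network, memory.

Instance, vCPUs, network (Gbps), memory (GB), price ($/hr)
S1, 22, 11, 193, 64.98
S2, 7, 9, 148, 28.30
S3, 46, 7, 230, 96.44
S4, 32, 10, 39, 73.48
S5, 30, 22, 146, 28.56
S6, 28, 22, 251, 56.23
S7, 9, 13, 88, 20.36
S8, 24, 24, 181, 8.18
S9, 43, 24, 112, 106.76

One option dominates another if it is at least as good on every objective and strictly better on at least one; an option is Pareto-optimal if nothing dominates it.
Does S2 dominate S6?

No

S2 vs S6: S2 is worse on vCPUs (7 vs 28), so it does not dominate S6.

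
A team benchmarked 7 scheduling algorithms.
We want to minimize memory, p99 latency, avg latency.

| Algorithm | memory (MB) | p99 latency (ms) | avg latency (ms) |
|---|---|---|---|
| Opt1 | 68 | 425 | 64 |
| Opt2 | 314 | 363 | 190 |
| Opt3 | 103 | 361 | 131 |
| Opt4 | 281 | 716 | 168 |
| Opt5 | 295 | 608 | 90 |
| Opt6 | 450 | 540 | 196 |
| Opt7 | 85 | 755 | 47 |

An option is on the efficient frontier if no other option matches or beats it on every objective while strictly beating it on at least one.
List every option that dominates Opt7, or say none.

none

Opt1: worse on avg latency (64 vs 47).
Opt2: worse on memory (314 vs 85).
Opt3: worse on memory (103 vs 85).
Opt4: worse on memory (281 vs 85).
Opt5: worse on memory (295 vs 85).
Opt6: worse on memory (450 vs 85).
No option dominates Opt7.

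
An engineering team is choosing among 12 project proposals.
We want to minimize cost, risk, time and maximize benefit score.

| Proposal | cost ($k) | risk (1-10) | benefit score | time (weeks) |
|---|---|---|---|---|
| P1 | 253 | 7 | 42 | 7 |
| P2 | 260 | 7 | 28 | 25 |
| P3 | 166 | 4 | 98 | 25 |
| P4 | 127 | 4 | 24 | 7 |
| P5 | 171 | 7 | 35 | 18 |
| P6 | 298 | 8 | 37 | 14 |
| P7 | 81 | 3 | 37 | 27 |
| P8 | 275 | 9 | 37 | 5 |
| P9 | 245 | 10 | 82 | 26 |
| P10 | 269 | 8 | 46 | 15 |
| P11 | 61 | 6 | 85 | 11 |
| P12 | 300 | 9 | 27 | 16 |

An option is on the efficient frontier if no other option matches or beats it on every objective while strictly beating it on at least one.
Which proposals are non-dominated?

P1: not dominated.
P2: dominated by P1 (cost 253≤260, risk 7≤7, benefit score 42≥28, time 7≤25).
P3: not dominated (best benefit score).
P4: not dominated.
P5: dominated by P11 (cost 61≤171, risk 6≤7, benefit score 85≥35, time 11≤18).
P6: dominated by P1 (cost 253≤298, risk 7≤8, benefit score 42≥37, time 7≤14).
P7: not dominated (best risk).
P8: not dominated (best time).
P9: dominated by P3 (cost 166≤245, risk 4≤10, benefit score 98≥82, time 25≤26).
P10: dominated by P11 (cost 61≤269, risk 6≤8, benefit score 85≥46, time 11≤15).
P11: not dominated (best cost).
P12: dominated by P1 (cost 253≤300, risk 7≤9, benefit score 42≥27, time 7≤16).

P1, P3, P4, P7, P8, P11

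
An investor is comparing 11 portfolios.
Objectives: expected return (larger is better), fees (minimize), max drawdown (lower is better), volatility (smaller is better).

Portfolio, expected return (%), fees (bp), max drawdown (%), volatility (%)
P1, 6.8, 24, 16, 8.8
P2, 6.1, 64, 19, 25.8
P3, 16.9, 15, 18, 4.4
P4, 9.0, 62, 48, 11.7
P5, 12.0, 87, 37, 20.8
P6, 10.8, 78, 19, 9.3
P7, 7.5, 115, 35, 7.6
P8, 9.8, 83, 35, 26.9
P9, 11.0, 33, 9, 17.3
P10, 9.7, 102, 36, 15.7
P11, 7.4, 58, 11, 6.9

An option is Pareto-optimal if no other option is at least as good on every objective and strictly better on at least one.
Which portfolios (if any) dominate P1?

P2: worse on expected return (6.1 vs 6.8).
P3: worse on max drawdown (18 vs 16).
P4: worse on fees (62 vs 24).
P5: worse on fees (87 vs 24).
P6: worse on fees (78 vs 24).
P7: worse on fees (115 vs 24).
P8: worse on fees (83 vs 24).
P9: worse on fees (33 vs 24).
P10: worse on fees (102 vs 24).
P11: worse on fees (58 vs 24).
No option dominates P1.

none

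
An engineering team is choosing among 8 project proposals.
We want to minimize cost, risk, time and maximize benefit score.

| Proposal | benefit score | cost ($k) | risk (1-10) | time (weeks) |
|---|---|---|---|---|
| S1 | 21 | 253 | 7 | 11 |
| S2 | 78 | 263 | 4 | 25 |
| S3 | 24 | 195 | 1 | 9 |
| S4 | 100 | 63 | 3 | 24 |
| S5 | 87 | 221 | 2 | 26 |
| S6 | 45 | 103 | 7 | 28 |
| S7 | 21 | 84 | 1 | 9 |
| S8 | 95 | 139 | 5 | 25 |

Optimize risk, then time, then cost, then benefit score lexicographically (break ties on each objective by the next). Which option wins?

S7

First minimize risk: best is 1, kept {S3, S7}.
Then minimize time: best is 9, kept {S3, S7}.
Then minimize cost: best is 84, kept {S7}.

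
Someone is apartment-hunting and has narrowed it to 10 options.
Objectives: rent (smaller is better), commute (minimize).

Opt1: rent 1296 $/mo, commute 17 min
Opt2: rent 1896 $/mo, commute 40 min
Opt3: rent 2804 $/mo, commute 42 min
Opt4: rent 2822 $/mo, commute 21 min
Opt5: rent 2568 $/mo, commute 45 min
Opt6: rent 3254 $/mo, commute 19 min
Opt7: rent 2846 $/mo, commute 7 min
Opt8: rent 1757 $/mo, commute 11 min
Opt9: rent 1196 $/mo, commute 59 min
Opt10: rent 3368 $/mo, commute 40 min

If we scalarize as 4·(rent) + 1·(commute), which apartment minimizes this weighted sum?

Opt1: 4·1296 + 1·17 = 5201
Opt2: 4·1896 + 1·40 = 7624
Opt3: 4·2804 + 1·42 = 11258
Opt4: 4·2822 + 1·21 = 11309
Opt5: 4·2568 + 1·45 = 10317
Opt6: 4·3254 + 1·19 = 13035
Opt7: 4·2846 + 1·7 = 11391
Opt8: 4·1757 + 1·11 = 7039
Opt9: 4·1196 + 1·59 = 4843
Opt10: 4·3368 + 1·40 = 13512
Lowest: Opt9 at 4843.

Opt9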